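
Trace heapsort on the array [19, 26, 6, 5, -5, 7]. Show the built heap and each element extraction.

Build heap: [26, 19, 7, 5, -5, 6]
Extract 26: [19, 6, 7, 5, -5, 26]
Extract 19: [7, 6, -5, 5, 19, 26]
Extract 7: [6, 5, -5, 7, 19, 26]
Extract 6: [5, -5, 6, 7, 19, 26]
Extract 5: [-5, 5, 6, 7, 19, 26]


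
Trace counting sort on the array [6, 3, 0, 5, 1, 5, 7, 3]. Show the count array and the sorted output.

Count array: [1, 1, 0, 2, 0, 2, 1, 1]
(count[i] = number of elements equal to i)
Cumulative count: [1, 2, 2, 4, 4, 6, 7, 8]
Sorted: [0, 1, 3, 3, 5, 5, 6, 7]


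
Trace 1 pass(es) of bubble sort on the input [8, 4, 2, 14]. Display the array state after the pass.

After pass 1: [4, 2, 8, 14] (2 swaps)
Total swaps: 2


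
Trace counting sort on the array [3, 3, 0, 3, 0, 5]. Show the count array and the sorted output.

Count array: [2, 0, 0, 3, 0, 1]
(count[i] = number of elements equal to i)
Cumulative count: [2, 2, 2, 5, 5, 6]
Sorted: [0, 0, 3, 3, 3, 5]


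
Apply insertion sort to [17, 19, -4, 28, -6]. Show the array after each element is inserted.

First element 17 is already 'sorted'
Insert 19: shifted 0 elements -> [17, 19, -4, 28, -6]
Insert -4: shifted 2 elements -> [-4, 17, 19, 28, -6]
Insert 28: shifted 0 elements -> [-4, 17, 19, 28, -6]
Insert -6: shifted 4 elements -> [-6, -4, 17, 19, 28]


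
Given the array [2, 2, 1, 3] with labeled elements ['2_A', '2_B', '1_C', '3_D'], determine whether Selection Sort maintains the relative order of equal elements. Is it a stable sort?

Trace Selection Sort on the labeled array (the key is the number; the letter only tracks identity):
  Pass 1: minimum of unsorted part is 1_C at index 2; swap it with 2_A at index 0 -> [1_C, 2_B, 2_A, 3_D]
  Pass 2: minimum 2_B is already at index 1; no swap -> [1_C, 2_B, 2_A, 3_D]
  Pass 3: minimum 2_A is already at index 2; no swap -> [1_C, 2_B, 2_A, 3_D]
Final order: [1_C, 2_B, 2_A, 3_D]
Equal keys:
  value 2: originally 2_A, 2_B; after sorting 2_B, 2_A -> order changed
Equal keys were reordered, so Selection Sort is not stable: the long-range swap that moves the minimum into place can carry an element past an equal key. (One such input is enough; an unstable sort may happen to preserve order on other inputs, but it gives no guarantee.)
Answer: Not stable


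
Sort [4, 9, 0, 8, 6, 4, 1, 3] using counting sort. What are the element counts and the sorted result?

Count array: [1, 1, 0, 1, 2, 0, 1, 0, 1, 1]
(count[i] = number of elements equal to i)
Cumulative count: [1, 2, 2, 3, 5, 5, 6, 6, 7, 8]
Sorted: [0, 1, 3, 4, 4, 6, 8, 9]


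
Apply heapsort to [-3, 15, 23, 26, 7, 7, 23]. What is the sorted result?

Build heap: [26, 15, 23, -3, 7, 7, 23]
Extract 26: [23, 15, 23, -3, 7, 7, 26]
Extract 23: [23, 15, 7, -3, 7, 23, 26]
Extract 23: [15, 7, 7, -3, 23, 23, 26]
Extract 15: [7, -3, 7, 15, 23, 23, 26]
Extract 7: [7, -3, 7, 15, 23, 23, 26]
Extract 7: [-3, 7, 7, 15, 23, 23, 26]


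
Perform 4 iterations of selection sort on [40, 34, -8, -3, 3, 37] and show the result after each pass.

Pass 1: Select minimum -8 at index 2, swap -> [-8, 34, 40, -3, 3, 37]
Pass 2: Select minimum -3 at index 3, swap -> [-8, -3, 40, 34, 3, 37]
Pass 3: Select minimum 3 at index 4, swap -> [-8, -3, 3, 34, 40, 37]
Pass 4: Select minimum 34 at index 3, swap -> [-8, -3, 3, 34, 40, 37]


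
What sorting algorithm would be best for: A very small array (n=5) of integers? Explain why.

Best choice: Insertion sort
Reason: For tiny inputs the O(n^2) overhead is negligible and insertion sort has minimal constant factors


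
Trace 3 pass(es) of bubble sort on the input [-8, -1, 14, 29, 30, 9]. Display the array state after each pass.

After pass 1: [-8, -1, 14, 29, 9, 30] (1 swaps)
After pass 2: [-8, -1, 14, 9, 29, 30] (1 swaps)
After pass 3: [-8, -1, 9, 14, 29, 30] (1 swaps)
Total swaps: 3


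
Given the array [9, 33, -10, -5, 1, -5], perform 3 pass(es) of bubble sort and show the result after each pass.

After pass 1: [9, -10, -5, 1, -5, 33] (4 swaps)
After pass 2: [-10, -5, 1, -5, 9, 33] (4 swaps)
After pass 3: [-10, -5, -5, 1, 9, 33] (1 swaps)
Total swaps: 9


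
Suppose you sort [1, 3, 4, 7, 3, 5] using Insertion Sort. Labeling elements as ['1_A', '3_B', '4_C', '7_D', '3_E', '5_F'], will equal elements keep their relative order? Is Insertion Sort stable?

Trace Insertion Sort on the labeled array (the key is the number; the letter only tracks identity):
  Insert 3_B at index 1: [1_A, 3_B, 4_C, 7_D, 3_E, 5_F]
  Insert 4_C at index 2: [1_A, 3_B, 4_C, 7_D, 3_E, 5_F]
  Insert 7_D at index 3: [1_A, 3_B, 4_C, 7_D, 3_E, 5_F]
  Insert 3_E at index 2: [1_A, 3_B, 3_E, 4_C, 7_D, 5_F]
  Insert 5_F at index 4: [1_A, 3_B, 3_E, 4_C, 5_F, 7_D]
Final order: [1_A, 3_B, 3_E, 4_C, 5_F, 7_D]
Equal keys:
  value 3: originally 3_B, 3_E; after sorting 3_B, 3_E -> order preserved
All equal keys kept their original relative order. Insertion Sort is stable: elements are shifted only while they are strictly greater than the key, so a key is inserted after any equal elements already placed.
Answer: Stable


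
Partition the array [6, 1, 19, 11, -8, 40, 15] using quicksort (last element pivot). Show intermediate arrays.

Partition 1: pivot=15 at index 4 -> [6, 1, 11, -8, 15, 40, 19]
Partition 2: pivot=-8 at index 0 -> [-8, 1, 11, 6, 15, 40, 19]
Partition 3: pivot=6 at index 2 -> [-8, 1, 6, 11, 15, 40, 19]
Partition 4: pivot=19 at index 5 -> [-8, 1, 6, 11, 15, 19, 40]


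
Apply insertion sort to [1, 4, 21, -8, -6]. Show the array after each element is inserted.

First element 1 is already 'sorted'
Insert 4: shifted 0 elements -> [1, 4, 21, -8, -6]
Insert 21: shifted 0 elements -> [1, 4, 21, -8, -6]
Insert -8: shifted 3 elements -> [-8, 1, 4, 21, -6]
Insert -6: shifted 3 elements -> [-8, -6, 1, 4, 21]


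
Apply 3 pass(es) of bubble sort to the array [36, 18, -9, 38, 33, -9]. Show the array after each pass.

After pass 1: [18, -9, 36, 33, -9, 38] (4 swaps)
After pass 2: [-9, 18, 33, -9, 36, 38] (3 swaps)
After pass 3: [-9, 18, -9, 33, 36, 38] (1 swaps)
Total swaps: 8


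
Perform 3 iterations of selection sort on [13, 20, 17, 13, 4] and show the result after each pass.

Pass 1: Select minimum 4 at index 4, swap -> [4, 20, 17, 13, 13]
Pass 2: Select minimum 13 at index 3, swap -> [4, 13, 17, 20, 13]
Pass 3: Select minimum 13 at index 4, swap -> [4, 13, 13, 20, 17]


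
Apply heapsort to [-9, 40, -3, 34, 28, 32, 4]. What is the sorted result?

Build heap: [40, 34, 32, -9, 28, -3, 4]
Extract 40: [34, 28, 32, -9, 4, -3, 40]
Extract 34: [32, 28, -3, -9, 4, 34, 40]
Extract 32: [28, 4, -3, -9, 32, 34, 40]
Extract 28: [4, -9, -3, 28, 32, 34, 40]
Extract 4: [-3, -9, 4, 28, 32, 34, 40]
Extract -3: [-9, -3, 4, 28, 32, 34, 40]


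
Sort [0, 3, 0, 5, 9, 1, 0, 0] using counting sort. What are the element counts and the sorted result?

Count array: [4, 1, 0, 1, 0, 1, 0, 0, 0, 1]
(count[i] = number of elements equal to i)
Cumulative count: [4, 5, 5, 6, 6, 7, 7, 7, 7, 8]
Sorted: [0, 0, 0, 0, 1, 3, 5, 9]


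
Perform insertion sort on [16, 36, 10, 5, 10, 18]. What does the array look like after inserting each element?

First element 16 is already 'sorted'
Insert 36: shifted 0 elements -> [16, 36, 10, 5, 10, 18]
Insert 10: shifted 2 elements -> [10, 16, 36, 5, 10, 18]
Insert 5: shifted 3 elements -> [5, 10, 16, 36, 10, 18]
Insert 10: shifted 2 elements -> [5, 10, 10, 16, 36, 18]
Insert 18: shifted 1 elements -> [5, 10, 10, 16, 18, 36]


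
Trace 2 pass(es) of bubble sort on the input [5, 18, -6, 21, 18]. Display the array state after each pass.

After pass 1: [5, -6, 18, 18, 21] (2 swaps)
After pass 2: [-6, 5, 18, 18, 21] (1 swaps)
Total swaps: 3


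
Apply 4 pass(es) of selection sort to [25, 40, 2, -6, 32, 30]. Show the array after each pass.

Pass 1: Select minimum -6 at index 3, swap -> [-6, 40, 2, 25, 32, 30]
Pass 2: Select minimum 2 at index 2, swap -> [-6, 2, 40, 25, 32, 30]
Pass 3: Select minimum 25 at index 3, swap -> [-6, 2, 25, 40, 32, 30]
Pass 4: Select minimum 30 at index 5, swap -> [-6, 2, 25, 30, 32, 40]


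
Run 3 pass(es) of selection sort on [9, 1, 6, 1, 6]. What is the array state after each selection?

Pass 1: Select minimum 1 at index 1, swap -> [1, 9, 6, 1, 6]
Pass 2: Select minimum 1 at index 3, swap -> [1, 1, 6, 9, 6]
Pass 3: Select minimum 6 at index 2, swap -> [1, 1, 6, 9, 6]


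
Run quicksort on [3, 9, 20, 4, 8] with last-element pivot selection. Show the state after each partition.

Partition 1: pivot=8 at index 2 -> [3, 4, 8, 9, 20]
Partition 2: pivot=4 at index 1 -> [3, 4, 8, 9, 20]
Partition 3: pivot=20 at index 4 -> [3, 4, 8, 9, 20]


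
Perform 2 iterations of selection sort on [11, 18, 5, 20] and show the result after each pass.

Pass 1: Select minimum 5 at index 2, swap -> [5, 18, 11, 20]
Pass 2: Select minimum 11 at index 2, swap -> [5, 11, 18, 20]


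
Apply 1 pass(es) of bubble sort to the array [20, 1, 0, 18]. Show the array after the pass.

After pass 1: [1, 0, 18, 20] (3 swaps)
Total swaps: 3


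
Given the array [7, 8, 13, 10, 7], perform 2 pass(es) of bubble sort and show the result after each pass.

After pass 1: [7, 8, 10, 7, 13] (2 swaps)
After pass 2: [7, 8, 7, 10, 13] (1 swaps)
Total swaps: 3


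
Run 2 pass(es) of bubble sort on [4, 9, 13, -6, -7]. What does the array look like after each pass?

After pass 1: [4, 9, -6, -7, 13] (2 swaps)
After pass 2: [4, -6, -7, 9, 13] (2 swaps)
Total swaps: 4


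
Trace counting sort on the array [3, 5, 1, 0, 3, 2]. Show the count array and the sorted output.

Count array: [1, 1, 1, 2, 0, 1]
(count[i] = number of elements equal to i)
Cumulative count: [1, 2, 3, 5, 5, 6]
Sorted: [0, 1, 2, 3, 3, 5]


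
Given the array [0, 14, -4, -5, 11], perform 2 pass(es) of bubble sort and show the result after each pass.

After pass 1: [0, -4, -5, 11, 14] (3 swaps)
After pass 2: [-4, -5, 0, 11, 14] (2 swaps)
Total swaps: 5


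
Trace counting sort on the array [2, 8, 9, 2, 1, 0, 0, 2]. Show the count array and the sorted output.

Count array: [2, 1, 3, 0, 0, 0, 0, 0, 1, 1]
(count[i] = number of elements equal to i)
Cumulative count: [2, 3, 6, 6, 6, 6, 6, 6, 7, 8]
Sorted: [0, 0, 1, 2, 2, 2, 8, 9]


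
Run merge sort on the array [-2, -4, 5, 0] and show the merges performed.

Divide and conquer:
  Merge [-2] + [-4] -> [-4, -2]
  Merge [5] + [0] -> [0, 5]
  Merge [-4, -2] + [0, 5] -> [-4, -2, 0, 5]


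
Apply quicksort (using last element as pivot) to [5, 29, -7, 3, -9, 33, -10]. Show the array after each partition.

Partition 1: pivot=-10 at index 0 -> [-10, 29, -7, 3, -9, 33, 5]
Partition 2: pivot=5 at index 4 -> [-10, -7, 3, -9, 5, 33, 29]
Partition 3: pivot=-9 at index 1 -> [-10, -9, 3, -7, 5, 33, 29]
Partition 4: pivot=-7 at index 2 -> [-10, -9, -7, 3, 5, 33, 29]
Partition 5: pivot=29 at index 5 -> [-10, -9, -7, 3, 5, 29, 33]


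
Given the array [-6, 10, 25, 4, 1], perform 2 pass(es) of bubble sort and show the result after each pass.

After pass 1: [-6, 10, 4, 1, 25] (2 swaps)
After pass 2: [-6, 4, 1, 10, 25] (2 swaps)
Total swaps: 4


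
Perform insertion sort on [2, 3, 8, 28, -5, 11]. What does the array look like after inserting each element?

First element 2 is already 'sorted'
Insert 3: shifted 0 elements -> [2, 3, 8, 28, -5, 11]
Insert 8: shifted 0 elements -> [2, 3, 8, 28, -5, 11]
Insert 28: shifted 0 elements -> [2, 3, 8, 28, -5, 11]
Insert -5: shifted 4 elements -> [-5, 2, 3, 8, 28, 11]
Insert 11: shifted 1 elements -> [-5, 2, 3, 8, 11, 28]


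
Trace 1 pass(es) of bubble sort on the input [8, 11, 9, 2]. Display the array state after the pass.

After pass 1: [8, 9, 2, 11] (2 swaps)
Total swaps: 2


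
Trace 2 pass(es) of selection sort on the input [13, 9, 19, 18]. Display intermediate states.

Pass 1: Select minimum 9 at index 1, swap -> [9, 13, 19, 18]
Pass 2: Select minimum 13 at index 1, swap -> [9, 13, 19, 18]


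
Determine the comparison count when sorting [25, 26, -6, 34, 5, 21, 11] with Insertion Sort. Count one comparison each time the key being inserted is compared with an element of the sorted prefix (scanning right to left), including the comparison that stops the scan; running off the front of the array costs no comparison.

Insert 26: 25 <= 26 (stop) = 1 comparison(s) -> [25, 26, -6, 34, 5, 21, 11]
Insert -6: 26 > -6 (shift), 25 > -6 (shift), reached front = 2 comparison(s) -> [-6, 25, 26, 34, 5, 21, 11]
Insert 34: 26 <= 34 (stop) = 1 comparison(s) -> [-6, 25, 26, 34, 5, 21, 11]
Insert 5: 34 > 5 (shift), 26 > 5 (shift), 25 > 5 (shift), -6 <= 5 (stop) = 4 comparison(s) -> [-6, 5, 25, 26, 34, 21, 11]
Insert 21: 34 > 21 (shift), 26 > 21 (shift), 25 > 21 (shift), 5 <= 21 (stop) = 4 comparison(s) -> [-6, 5, 21, 25, 26, 34, 11]
Insert 11: 34 > 11 (shift), 26 > 11 (shift), 25 > 11 (shift), 21 > 11 (shift), 5 <= 11 (stop) = 5 comparison(s) -> [-6, 5, 11, 21, 25, 26, 34]
Total comparisons: 1 + 2 + 1 + 4 + 4 + 5 = 17


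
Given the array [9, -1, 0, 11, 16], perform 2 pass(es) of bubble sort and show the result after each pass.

After pass 1: [-1, 0, 9, 11, 16] (2 swaps)
After pass 2: [-1, 0, 9, 11, 16] (0 swaps)
Total swaps: 2


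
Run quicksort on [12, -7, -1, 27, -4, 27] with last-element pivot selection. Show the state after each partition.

Partition 1: pivot=27 at index 5 -> [12, -7, -1, 27, -4, 27]
Partition 2: pivot=-4 at index 1 -> [-7, -4, -1, 27, 12, 27]
Partition 3: pivot=12 at index 3 -> [-7, -4, -1, 12, 27, 27]


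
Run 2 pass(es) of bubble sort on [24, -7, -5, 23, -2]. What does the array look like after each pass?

After pass 1: [-7, -5, 23, -2, 24] (4 swaps)
After pass 2: [-7, -5, -2, 23, 24] (1 swaps)
Total swaps: 5


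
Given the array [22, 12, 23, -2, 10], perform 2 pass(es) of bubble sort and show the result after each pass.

After pass 1: [12, 22, -2, 10, 23] (3 swaps)
After pass 2: [12, -2, 10, 22, 23] (2 swaps)
Total swaps: 5


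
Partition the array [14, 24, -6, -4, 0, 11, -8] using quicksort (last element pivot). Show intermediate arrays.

Partition 1: pivot=-8 at index 0 -> [-8, 24, -6, -4, 0, 11, 14]
Partition 2: pivot=14 at index 5 -> [-8, -6, -4, 0, 11, 14, 24]
Partition 3: pivot=11 at index 4 -> [-8, -6, -4, 0, 11, 14, 24]
Partition 4: pivot=0 at index 3 -> [-8, -6, -4, 0, 11, 14, 24]
Partition 5: pivot=-4 at index 2 -> [-8, -6, -4, 0, 11, 14, 24]


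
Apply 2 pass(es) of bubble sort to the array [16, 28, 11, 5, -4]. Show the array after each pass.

After pass 1: [16, 11, 5, -4, 28] (3 swaps)
After pass 2: [11, 5, -4, 16, 28] (3 swaps)
Total swaps: 6


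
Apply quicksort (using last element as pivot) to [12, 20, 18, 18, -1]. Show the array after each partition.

Partition 1: pivot=-1 at index 0 -> [-1, 20, 18, 18, 12]
Partition 2: pivot=12 at index 1 -> [-1, 12, 18, 18, 20]
Partition 3: pivot=20 at index 4 -> [-1, 12, 18, 18, 20]
Partition 4: pivot=18 at index 3 -> [-1, 12, 18, 18, 20]


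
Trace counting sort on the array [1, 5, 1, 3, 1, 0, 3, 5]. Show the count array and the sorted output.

Count array: [1, 3, 0, 2, 0, 2]
(count[i] = number of elements equal to i)
Cumulative count: [1, 4, 4, 6, 6, 8]
Sorted: [0, 1, 1, 1, 3, 3, 5, 5]


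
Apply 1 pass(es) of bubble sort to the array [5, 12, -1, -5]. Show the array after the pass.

After pass 1: [5, -1, -5, 12] (2 swaps)
Total swaps: 2


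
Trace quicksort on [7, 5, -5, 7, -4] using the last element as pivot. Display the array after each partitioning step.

Partition 1: pivot=-4 at index 1 -> [-5, -4, 7, 7, 5]
Partition 2: pivot=5 at index 2 -> [-5, -4, 5, 7, 7]
Partition 3: pivot=7 at index 4 -> [-5, -4, 5, 7, 7]


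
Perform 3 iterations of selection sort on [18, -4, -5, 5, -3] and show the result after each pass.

Pass 1: Select minimum -5 at index 2, swap -> [-5, -4, 18, 5, -3]
Pass 2: Select minimum -4 at index 1, swap -> [-5, -4, 18, 5, -3]
Pass 3: Select minimum -3 at index 4, swap -> [-5, -4, -3, 5, 18]


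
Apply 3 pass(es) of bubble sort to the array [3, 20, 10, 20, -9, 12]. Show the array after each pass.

After pass 1: [3, 10, 20, -9, 12, 20] (3 swaps)
After pass 2: [3, 10, -9, 12, 20, 20] (2 swaps)
After pass 3: [3, -9, 10, 12, 20, 20] (1 swaps)
Total swaps: 6


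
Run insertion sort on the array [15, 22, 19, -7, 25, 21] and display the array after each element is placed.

First element 15 is already 'sorted'
Insert 22: shifted 0 elements -> [15, 22, 19, -7, 25, 21]
Insert 19: shifted 1 elements -> [15, 19, 22, -7, 25, 21]
Insert -7: shifted 3 elements -> [-7, 15, 19, 22, 25, 21]
Insert 25: shifted 0 elements -> [-7, 15, 19, 22, 25, 21]
Insert 21: shifted 2 elements -> [-7, 15, 19, 21, 22, 25]


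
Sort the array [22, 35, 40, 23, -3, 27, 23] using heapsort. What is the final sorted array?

Build heap: [40, 35, 27, 23, -3, 22, 23]
Extract 40: [35, 23, 27, 23, -3, 22, 40]
Extract 35: [27, 23, 22, 23, -3, 35, 40]
Extract 27: [23, 23, 22, -3, 27, 35, 40]
Extract 23: [23, -3, 22, 23, 27, 35, 40]
Extract 23: [22, -3, 23, 23, 27, 35, 40]
Extract 22: [-3, 22, 23, 23, 27, 35, 40]


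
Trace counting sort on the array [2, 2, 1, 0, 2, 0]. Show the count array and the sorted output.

Count array: [2, 1, 3]
(count[i] = number of elements equal to i)
Cumulative count: [2, 3, 6]
Sorted: [0, 0, 1, 2, 2, 2]


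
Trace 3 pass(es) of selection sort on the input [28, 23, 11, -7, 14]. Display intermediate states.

Pass 1: Select minimum -7 at index 3, swap -> [-7, 23, 11, 28, 14]
Pass 2: Select minimum 11 at index 2, swap -> [-7, 11, 23, 28, 14]
Pass 3: Select minimum 14 at index 4, swap -> [-7, 11, 14, 28, 23]


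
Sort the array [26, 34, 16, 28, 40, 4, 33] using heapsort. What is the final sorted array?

Build heap: [40, 34, 33, 28, 26, 4, 16]
Extract 40: [34, 28, 33, 16, 26, 4, 40]
Extract 34: [33, 28, 4, 16, 26, 34, 40]
Extract 33: [28, 26, 4, 16, 33, 34, 40]
Extract 28: [26, 16, 4, 28, 33, 34, 40]
Extract 26: [16, 4, 26, 28, 33, 34, 40]
Extract 16: [4, 16, 26, 28, 33, 34, 40]


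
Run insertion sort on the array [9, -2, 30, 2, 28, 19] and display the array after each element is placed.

First element 9 is already 'sorted'
Insert -2: shifted 1 elements -> [-2, 9, 30, 2, 28, 19]
Insert 30: shifted 0 elements -> [-2, 9, 30, 2, 28, 19]
Insert 2: shifted 2 elements -> [-2, 2, 9, 30, 28, 19]
Insert 28: shifted 1 elements -> [-2, 2, 9, 28, 30, 19]
Insert 19: shifted 2 elements -> [-2, 2, 9, 19, 28, 30]


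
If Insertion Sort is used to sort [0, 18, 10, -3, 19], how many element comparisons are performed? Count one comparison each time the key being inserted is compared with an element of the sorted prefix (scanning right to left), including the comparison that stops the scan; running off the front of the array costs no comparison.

Insert 18: 0 <= 18 (stop) = 1 comparison(s) -> [0, 18, 10, -3, 19]
Insert 10: 18 > 10 (shift), 0 <= 10 (stop) = 2 comparison(s) -> [0, 10, 18, -3, 19]
Insert -3: 18 > -3 (shift), 10 > -3 (shift), 0 > -3 (shift), reached front = 3 comparison(s) -> [-3, 0, 10, 18, 19]
Insert 19: 18 <= 19 (stop) = 1 comparison(s) -> [-3, 0, 10, 18, 19]
Total comparisons: 1 + 2 + 3 + 1 = 7


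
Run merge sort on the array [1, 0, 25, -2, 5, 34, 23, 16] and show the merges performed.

Divide and conquer:
  Merge [1] + [0] -> [0, 1]
  Merge [25] + [-2] -> [-2, 25]
  Merge [0, 1] + [-2, 25] -> [-2, 0, 1, 25]
  Merge [5] + [34] -> [5, 34]
  Merge [23] + [16] -> [16, 23]
  Merge [5, 34] + [16, 23] -> [5, 16, 23, 34]
  Merge [-2, 0, 1, 25] + [5, 16, 23, 34] -> [-2, 0, 1, 5, 16, 23, 25, 34]


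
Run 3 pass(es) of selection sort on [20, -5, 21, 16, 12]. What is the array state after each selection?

Pass 1: Select minimum -5 at index 1, swap -> [-5, 20, 21, 16, 12]
Pass 2: Select minimum 12 at index 4, swap -> [-5, 12, 21, 16, 20]
Pass 3: Select minimum 16 at index 3, swap -> [-5, 12, 16, 21, 20]


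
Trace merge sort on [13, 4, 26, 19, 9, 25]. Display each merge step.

Divide and conquer:
  Merge [4] + [26] -> [4, 26]
  Merge [13] + [4, 26] -> [4, 13, 26]
  Merge [9] + [25] -> [9, 25]
  Merge [19] + [9, 25] -> [9, 19, 25]
  Merge [4, 13, 26] + [9, 19, 25] -> [4, 9, 13, 19, 25, 26]


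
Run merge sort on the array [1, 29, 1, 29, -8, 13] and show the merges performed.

Divide and conquer:
  Merge [29] + [1] -> [1, 29]
  Merge [1] + [1, 29] -> [1, 1, 29]
  Merge [-8] + [13] -> [-8, 13]
  Merge [29] + [-8, 13] -> [-8, 13, 29]
  Merge [1, 1, 29] + [-8, 13, 29] -> [-8, 1, 1, 13, 29, 29]


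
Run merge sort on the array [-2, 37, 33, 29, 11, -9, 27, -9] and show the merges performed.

Divide and conquer:
  Merge [-2] + [37] -> [-2, 37]
  Merge [33] + [29] -> [29, 33]
  Merge [-2, 37] + [29, 33] -> [-2, 29, 33, 37]
  Merge [11] + [-9] -> [-9, 11]
  Merge [27] + [-9] -> [-9, 27]
  Merge [-9, 11] + [-9, 27] -> [-9, -9, 11, 27]
  Merge [-2, 29, 33, 37] + [-9, -9, 11, 27] -> [-9, -9, -2, 11, 27, 29, 33, 37]


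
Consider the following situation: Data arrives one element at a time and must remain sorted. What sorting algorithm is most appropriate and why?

Best choice: Insertion sort
Reason: Insertion sort naturally handles online/streaming input by inserting each new element into sorted position


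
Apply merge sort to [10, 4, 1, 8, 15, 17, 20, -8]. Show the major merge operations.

Divide and conquer:
  Merge [10] + [4] -> [4, 10]
  Merge [1] + [8] -> [1, 8]
  Merge [4, 10] + [1, 8] -> [1, 4, 8, 10]
  Merge [15] + [17] -> [15, 17]
  Merge [20] + [-8] -> [-8, 20]
  Merge [15, 17] + [-8, 20] -> [-8, 15, 17, 20]
  Merge [1, 4, 8, 10] + [-8, 15, 17, 20] -> [-8, 1, 4, 8, 10, 15, 17, 20]


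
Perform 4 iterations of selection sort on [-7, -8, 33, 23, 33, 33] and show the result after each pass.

Pass 1: Select minimum -8 at index 1, swap -> [-8, -7, 33, 23, 33, 33]
Pass 2: Select minimum -7 at index 1, swap -> [-8, -7, 33, 23, 33, 33]
Pass 3: Select minimum 23 at index 3, swap -> [-8, -7, 23, 33, 33, 33]
Pass 4: Select minimum 33 at index 3, swap -> [-8, -7, 23, 33, 33, 33]


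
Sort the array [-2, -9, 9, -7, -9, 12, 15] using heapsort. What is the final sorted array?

Build heap: [15, -7, 12, -9, -9, -2, 9]
Extract 15: [12, -7, 9, -9, -9, -2, 15]
Extract 12: [9, -7, -2, -9, -9, 12, 15]
Extract 9: [-2, -7, -9, -9, 9, 12, 15]
Extract -2: [-7, -9, -9, -2, 9, 12, 15]
Extract -7: [-9, -9, -7, -2, 9, 12, 15]
Extract -9: [-9, -9, -7, -2, 9, 12, 15]


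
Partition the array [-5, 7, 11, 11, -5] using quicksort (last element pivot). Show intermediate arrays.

Partition 1: pivot=-5 at index 1 -> [-5, -5, 11, 11, 7]
Partition 2: pivot=7 at index 2 -> [-5, -5, 7, 11, 11]
Partition 3: pivot=11 at index 4 -> [-5, -5, 7, 11, 11]


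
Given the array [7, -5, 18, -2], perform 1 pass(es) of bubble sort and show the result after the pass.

After pass 1: [-5, 7, -2, 18] (2 swaps)
Total swaps: 2


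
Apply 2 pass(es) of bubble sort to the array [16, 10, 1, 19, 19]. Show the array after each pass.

After pass 1: [10, 1, 16, 19, 19] (2 swaps)
After pass 2: [1, 10, 16, 19, 19] (1 swaps)
Total swaps: 3


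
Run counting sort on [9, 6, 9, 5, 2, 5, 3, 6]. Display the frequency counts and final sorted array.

Count array: [0, 0, 1, 1, 0, 2, 2, 0, 0, 2]
(count[i] = number of elements equal to i)
Cumulative count: [0, 0, 1, 2, 2, 4, 6, 6, 6, 8]
Sorted: [2, 3, 5, 5, 6, 6, 9, 9]


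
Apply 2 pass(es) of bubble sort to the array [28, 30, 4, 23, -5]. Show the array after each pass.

After pass 1: [28, 4, 23, -5, 30] (3 swaps)
After pass 2: [4, 23, -5, 28, 30] (3 swaps)
Total swaps: 6


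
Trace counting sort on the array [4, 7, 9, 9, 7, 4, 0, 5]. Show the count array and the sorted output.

Count array: [1, 0, 0, 0, 2, 1, 0, 2, 0, 2]
(count[i] = number of elements equal to i)
Cumulative count: [1, 1, 1, 1, 3, 4, 4, 6, 6, 8]
Sorted: [0, 4, 4, 5, 7, 7, 9, 9]


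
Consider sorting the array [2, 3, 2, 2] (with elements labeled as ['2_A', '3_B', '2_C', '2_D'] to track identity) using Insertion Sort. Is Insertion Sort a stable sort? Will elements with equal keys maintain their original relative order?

Trace Insertion Sort on the labeled array (the key is the number; the letter only tracks identity):
  Insert 3_B at index 1: [2_A, 3_B, 2_C, 2_D]
  Insert 2_C at index 1: [2_A, 2_C, 3_B, 2_D]
  Insert 2_D at index 2: [2_A, 2_C, 2_D, 3_B]
Final order: [2_A, 2_C, 2_D, 3_B]
Equal keys:
  value 2: originally 2_A, 2_C, 2_D; after sorting 2_A, 2_C, 2_D -> order preserved
All equal keys kept their original relative order. Insertion Sort is stable: elements are shifted only while they are strictly greater than the key, so a key is inserted after any equal elements already placed.
Answer: Stable


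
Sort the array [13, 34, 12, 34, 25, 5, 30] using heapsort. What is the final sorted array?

Build heap: [34, 34, 30, 13, 25, 5, 12]
Extract 34: [34, 25, 30, 13, 12, 5, 34]
Extract 34: [30, 25, 5, 13, 12, 34, 34]
Extract 30: [25, 13, 5, 12, 30, 34, 34]
Extract 25: [13, 12, 5, 25, 30, 34, 34]
Extract 13: [12, 5, 13, 25, 30, 34, 34]
Extract 12: [5, 12, 13, 25, 30, 34, 34]


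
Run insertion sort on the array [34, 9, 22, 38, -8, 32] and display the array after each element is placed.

First element 34 is already 'sorted'
Insert 9: shifted 1 elements -> [9, 34, 22, 38, -8, 32]
Insert 22: shifted 1 elements -> [9, 22, 34, 38, -8, 32]
Insert 38: shifted 0 elements -> [9, 22, 34, 38, -8, 32]
Insert -8: shifted 4 elements -> [-8, 9, 22, 34, 38, 32]
Insert 32: shifted 2 elements -> [-8, 9, 22, 32, 34, 38]


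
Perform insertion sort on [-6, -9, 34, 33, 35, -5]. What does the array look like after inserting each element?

First element -6 is already 'sorted'
Insert -9: shifted 1 elements -> [-9, -6, 34, 33, 35, -5]
Insert 34: shifted 0 elements -> [-9, -6, 34, 33, 35, -5]
Insert 33: shifted 1 elements -> [-9, -6, 33, 34, 35, -5]
Insert 35: shifted 0 elements -> [-9, -6, 33, 34, 35, -5]
Insert -5: shifted 3 elements -> [-9, -6, -5, 33, 34, 35]


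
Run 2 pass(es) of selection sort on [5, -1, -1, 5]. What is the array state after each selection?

Pass 1: Select minimum -1 at index 1, swap -> [-1, 5, -1, 5]
Pass 2: Select minimum -1 at index 2, swap -> [-1, -1, 5, 5]


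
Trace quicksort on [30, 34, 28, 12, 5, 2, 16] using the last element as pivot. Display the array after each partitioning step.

Partition 1: pivot=16 at index 3 -> [12, 5, 2, 16, 34, 28, 30]
Partition 2: pivot=2 at index 0 -> [2, 5, 12, 16, 34, 28, 30]
Partition 3: pivot=12 at index 2 -> [2, 5, 12, 16, 34, 28, 30]
Partition 4: pivot=30 at index 5 -> [2, 5, 12, 16, 28, 30, 34]


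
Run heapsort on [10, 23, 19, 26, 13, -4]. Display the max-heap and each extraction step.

Build heap: [26, 23, 19, 10, 13, -4]
Extract 26: [23, 13, 19, 10, -4, 26]
Extract 23: [19, 13, -4, 10, 23, 26]
Extract 19: [13, 10, -4, 19, 23, 26]
Extract 13: [10, -4, 13, 19, 23, 26]
Extract 10: [-4, 10, 13, 19, 23, 26]


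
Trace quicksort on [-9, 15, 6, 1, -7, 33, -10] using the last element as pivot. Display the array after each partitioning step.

Partition 1: pivot=-10 at index 0 -> [-10, 15, 6, 1, -7, 33, -9]
Partition 2: pivot=-9 at index 1 -> [-10, -9, 6, 1, -7, 33, 15]
Partition 3: pivot=15 at index 5 -> [-10, -9, 6, 1, -7, 15, 33]
Partition 4: pivot=-7 at index 2 -> [-10, -9, -7, 1, 6, 15, 33]
Partition 5: pivot=6 at index 4 -> [-10, -9, -7, 1, 6, 15, 33]


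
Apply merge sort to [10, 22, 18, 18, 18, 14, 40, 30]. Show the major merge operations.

Divide and conquer:
  Merge [10] + [22] -> [10, 22]
  Merge [18] + [18] -> [18, 18]
  Merge [10, 22] + [18, 18] -> [10, 18, 18, 22]
  Merge [18] + [14] -> [14, 18]
  Merge [40] + [30] -> [30, 40]
  Merge [14, 18] + [30, 40] -> [14, 18, 30, 40]
  Merge [10, 18, 18, 22] + [14, 18, 30, 40] -> [10, 14, 18, 18, 18, 22, 30, 40]


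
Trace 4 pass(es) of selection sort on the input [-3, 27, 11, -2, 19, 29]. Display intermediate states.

Pass 1: Select minimum -3 at index 0, swap -> [-3, 27, 11, -2, 19, 29]
Pass 2: Select minimum -2 at index 3, swap -> [-3, -2, 11, 27, 19, 29]
Pass 3: Select minimum 11 at index 2, swap -> [-3, -2, 11, 27, 19, 29]
Pass 4: Select minimum 19 at index 4, swap -> [-3, -2, 11, 19, 27, 29]


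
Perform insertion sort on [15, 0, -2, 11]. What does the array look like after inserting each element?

First element 15 is already 'sorted'
Insert 0: shifted 1 elements -> [0, 15, -2, 11]
Insert -2: shifted 2 elements -> [-2, 0, 15, 11]
Insert 11: shifted 1 elements -> [-2, 0, 11, 15]


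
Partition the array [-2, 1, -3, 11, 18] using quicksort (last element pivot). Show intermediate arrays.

Partition 1: pivot=18 at index 4 -> [-2, 1, -3, 11, 18]
Partition 2: pivot=11 at index 3 -> [-2, 1, -3, 11, 18]
Partition 3: pivot=-3 at index 0 -> [-3, 1, -2, 11, 18]
Partition 4: pivot=-2 at index 1 -> [-3, -2, 1, 11, 18]


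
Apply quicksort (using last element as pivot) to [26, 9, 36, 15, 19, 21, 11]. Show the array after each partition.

Partition 1: pivot=11 at index 1 -> [9, 11, 36, 15, 19, 21, 26]
Partition 2: pivot=26 at index 5 -> [9, 11, 15, 19, 21, 26, 36]
Partition 3: pivot=21 at index 4 -> [9, 11, 15, 19, 21, 26, 36]
Partition 4: pivot=19 at index 3 -> [9, 11, 15, 19, 21, 26, 36]


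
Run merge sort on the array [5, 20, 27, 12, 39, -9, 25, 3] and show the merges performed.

Divide and conquer:
  Merge [5] + [20] -> [5, 20]
  Merge [27] + [12] -> [12, 27]
  Merge [5, 20] + [12, 27] -> [5, 12, 20, 27]
  Merge [39] + [-9] -> [-9, 39]
  Merge [25] + [3] -> [3, 25]
  Merge [-9, 39] + [3, 25] -> [-9, 3, 25, 39]
  Merge [5, 12, 20, 27] + [-9, 3, 25, 39] -> [-9, 3, 5, 12, 20, 25, 27, 39]


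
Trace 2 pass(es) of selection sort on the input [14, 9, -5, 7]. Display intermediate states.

Pass 1: Select minimum -5 at index 2, swap -> [-5, 9, 14, 7]
Pass 2: Select minimum 7 at index 3, swap -> [-5, 7, 14, 9]


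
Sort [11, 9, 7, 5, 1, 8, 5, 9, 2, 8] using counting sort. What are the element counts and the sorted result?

Count array: [0, 1, 1, 0, 0, 2, 0, 1, 2, 2, 0, 1]
(count[i] = number of elements equal to i)
Cumulative count: [0, 1, 2, 2, 2, 4, 4, 5, 7, 9, 9, 10]
Sorted: [1, 2, 5, 5, 7, 8, 8, 9, 9, 11]


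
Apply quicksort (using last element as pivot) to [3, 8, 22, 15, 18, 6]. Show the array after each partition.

Partition 1: pivot=6 at index 1 -> [3, 6, 22, 15, 18, 8]
Partition 2: pivot=8 at index 2 -> [3, 6, 8, 15, 18, 22]
Partition 3: pivot=22 at index 5 -> [3, 6, 8, 15, 18, 22]
Partition 4: pivot=18 at index 4 -> [3, 6, 8, 15, 18, 22]


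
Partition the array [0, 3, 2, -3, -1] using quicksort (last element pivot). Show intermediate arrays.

Partition 1: pivot=-1 at index 1 -> [-3, -1, 2, 0, 3]
Partition 2: pivot=3 at index 4 -> [-3, -1, 2, 0, 3]
Partition 3: pivot=0 at index 2 -> [-3, -1, 0, 2, 3]


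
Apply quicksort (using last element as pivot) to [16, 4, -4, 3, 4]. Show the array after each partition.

Partition 1: pivot=4 at index 3 -> [4, -4, 3, 4, 16]
Partition 2: pivot=3 at index 1 -> [-4, 3, 4, 4, 16]


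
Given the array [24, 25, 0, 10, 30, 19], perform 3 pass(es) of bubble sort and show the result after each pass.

After pass 1: [24, 0, 10, 25, 19, 30] (3 swaps)
After pass 2: [0, 10, 24, 19, 25, 30] (3 swaps)
After pass 3: [0, 10, 19, 24, 25, 30] (1 swaps)
Total swaps: 7


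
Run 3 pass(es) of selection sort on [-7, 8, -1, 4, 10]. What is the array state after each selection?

Pass 1: Select minimum -7 at index 0, swap -> [-7, 8, -1, 4, 10]
Pass 2: Select minimum -1 at index 2, swap -> [-7, -1, 8, 4, 10]
Pass 3: Select minimum 4 at index 3, swap -> [-7, -1, 4, 8, 10]


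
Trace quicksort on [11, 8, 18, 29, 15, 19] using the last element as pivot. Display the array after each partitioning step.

Partition 1: pivot=19 at index 4 -> [11, 8, 18, 15, 19, 29]
Partition 2: pivot=15 at index 2 -> [11, 8, 15, 18, 19, 29]
Partition 3: pivot=8 at index 0 -> [8, 11, 15, 18, 19, 29]


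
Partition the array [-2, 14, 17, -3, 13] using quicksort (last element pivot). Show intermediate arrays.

Partition 1: pivot=13 at index 2 -> [-2, -3, 13, 14, 17]
Partition 2: pivot=-3 at index 0 -> [-3, -2, 13, 14, 17]
Partition 3: pivot=17 at index 4 -> [-3, -2, 13, 14, 17]


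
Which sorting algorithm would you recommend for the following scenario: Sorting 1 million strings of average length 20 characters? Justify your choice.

Best choice: MSD radix sort or Mergesort
Reason: MSD radix sort is a non-comparison sort that buckets the strings by successive character positions, running in time proportional to the total number of characters examined rather than O(n log n) string comparisons; mergesort is a stable O(n log n)-comparison alternative that works for arbitrary variable-length keys


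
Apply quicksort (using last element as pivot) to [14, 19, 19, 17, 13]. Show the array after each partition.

Partition 1: pivot=13 at index 0 -> [13, 19, 19, 17, 14]
Partition 2: pivot=14 at index 1 -> [13, 14, 19, 17, 19]
Partition 3: pivot=19 at index 4 -> [13, 14, 19, 17, 19]
Partition 4: pivot=17 at index 2 -> [13, 14, 17, 19, 19]


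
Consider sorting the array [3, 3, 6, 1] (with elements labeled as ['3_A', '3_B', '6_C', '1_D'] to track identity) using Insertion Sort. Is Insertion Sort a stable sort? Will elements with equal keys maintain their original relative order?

Trace Insertion Sort on the labeled array (the key is the number; the letter only tracks identity):
  Insert 3_B at index 1: [3_A, 3_B, 6_C, 1_D]
  Insert 6_C at index 2: [3_A, 3_B, 6_C, 1_D]
  Insert 1_D at index 0: [1_D, 3_A, 3_B, 6_C]
Final order: [1_D, 3_A, 3_B, 6_C]
Equal keys:
  value 3: originally 3_A, 3_B; after sorting 3_A, 3_B -> order preserved
All equal keys kept their original relative order. Insertion Sort is stable: elements are shifted only while they are strictly greater than the key, so a key is inserted after any equal elements already placed.
Answer: Stable


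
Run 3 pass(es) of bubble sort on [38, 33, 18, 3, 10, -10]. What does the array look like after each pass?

After pass 1: [33, 18, 3, 10, -10, 38] (5 swaps)
After pass 2: [18, 3, 10, -10, 33, 38] (4 swaps)
After pass 3: [3, 10, -10, 18, 33, 38] (3 swaps)
Total swaps: 12


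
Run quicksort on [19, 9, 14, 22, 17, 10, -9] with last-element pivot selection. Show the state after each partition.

Partition 1: pivot=-9 at index 0 -> [-9, 9, 14, 22, 17, 10, 19]
Partition 2: pivot=19 at index 5 -> [-9, 9, 14, 17, 10, 19, 22]
Partition 3: pivot=10 at index 2 -> [-9, 9, 10, 17, 14, 19, 22]
Partition 4: pivot=14 at index 3 -> [-9, 9, 10, 14, 17, 19, 22]


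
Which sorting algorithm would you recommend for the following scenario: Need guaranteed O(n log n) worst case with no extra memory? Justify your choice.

Best choice: Heapsort
Reason: Heapsort is O(n log n) worst case and sorts in-place; quicksort can degrade to O(n^2)


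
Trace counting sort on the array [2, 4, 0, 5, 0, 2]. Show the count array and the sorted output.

Count array: [2, 0, 2, 0, 1, 1]
(count[i] = number of elements equal to i)
Cumulative count: [2, 2, 4, 4, 5, 6]
Sorted: [0, 0, 2, 2, 4, 5]


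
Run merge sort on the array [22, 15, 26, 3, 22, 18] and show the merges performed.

Divide and conquer:
  Merge [15] + [26] -> [15, 26]
  Merge [22] + [15, 26] -> [15, 22, 26]
  Merge [22] + [18] -> [18, 22]
  Merge [3] + [18, 22] -> [3, 18, 22]
  Merge [15, 22, 26] + [3, 18, 22] -> [3, 15, 18, 22, 22, 26]


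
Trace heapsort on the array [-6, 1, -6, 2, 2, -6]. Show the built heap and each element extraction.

Build heap: [2, 2, -6, 1, -6, -6]
Extract 2: [2, 1, -6, -6, -6, 2]
Extract 2: [1, -6, -6, -6, 2, 2]
Extract 1: [-6, -6, -6, 1, 2, 2]
Extract -6: [-6, -6, -6, 1, 2, 2]
Extract -6: [-6, -6, -6, 1, 2, 2]


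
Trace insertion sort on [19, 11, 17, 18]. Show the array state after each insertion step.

First element 19 is already 'sorted'
Insert 11: shifted 1 elements -> [11, 19, 17, 18]
Insert 17: shifted 1 elements -> [11, 17, 19, 18]
Insert 18: shifted 1 elements -> [11, 17, 18, 19]


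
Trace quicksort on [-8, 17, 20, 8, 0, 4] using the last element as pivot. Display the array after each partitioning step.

Partition 1: pivot=4 at index 2 -> [-8, 0, 4, 8, 17, 20]
Partition 2: pivot=0 at index 1 -> [-8, 0, 4, 8, 17, 20]
Partition 3: pivot=20 at index 5 -> [-8, 0, 4, 8, 17, 20]
Partition 4: pivot=17 at index 4 -> [-8, 0, 4, 8, 17, 20]


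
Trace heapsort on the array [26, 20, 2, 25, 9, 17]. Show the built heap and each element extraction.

Build heap: [26, 25, 17, 20, 9, 2]
Extract 26: [25, 20, 17, 2, 9, 26]
Extract 25: [20, 9, 17, 2, 25, 26]
Extract 20: [17, 9, 2, 20, 25, 26]
Extract 17: [9, 2, 17, 20, 25, 26]
Extract 9: [2, 9, 17, 20, 25, 26]


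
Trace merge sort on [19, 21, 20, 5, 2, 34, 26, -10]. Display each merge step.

Divide and conquer:
  Merge [19] + [21] -> [19, 21]
  Merge [20] + [5] -> [5, 20]
  Merge [19, 21] + [5, 20] -> [5, 19, 20, 21]
  Merge [2] + [34] -> [2, 34]
  Merge [26] + [-10] -> [-10, 26]
  Merge [2, 34] + [-10, 26] -> [-10, 2, 26, 34]
  Merge [5, 19, 20, 21] + [-10, 2, 26, 34] -> [-10, 2, 5, 19, 20, 21, 26, 34]


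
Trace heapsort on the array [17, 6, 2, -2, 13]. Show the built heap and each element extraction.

Build heap: [17, 13, 2, -2, 6]
Extract 17: [13, 6, 2, -2, 17]
Extract 13: [6, -2, 2, 13, 17]
Extract 6: [2, -2, 6, 13, 17]
Extract 2: [-2, 2, 6, 13, 17]


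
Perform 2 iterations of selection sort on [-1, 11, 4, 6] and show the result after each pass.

Pass 1: Select minimum -1 at index 0, swap -> [-1, 11, 4, 6]
Pass 2: Select minimum 4 at index 2, swap -> [-1, 4, 11, 6]


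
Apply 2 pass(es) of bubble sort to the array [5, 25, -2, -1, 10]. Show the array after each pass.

After pass 1: [5, -2, -1, 10, 25] (3 swaps)
After pass 2: [-2, -1, 5, 10, 25] (2 swaps)
Total swaps: 5


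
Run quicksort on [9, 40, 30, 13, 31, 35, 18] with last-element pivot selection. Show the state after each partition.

Partition 1: pivot=18 at index 2 -> [9, 13, 18, 40, 31, 35, 30]
Partition 2: pivot=13 at index 1 -> [9, 13, 18, 40, 31, 35, 30]
Partition 3: pivot=30 at index 3 -> [9, 13, 18, 30, 31, 35, 40]
Partition 4: pivot=40 at index 6 -> [9, 13, 18, 30, 31, 35, 40]
Partition 5: pivot=35 at index 5 -> [9, 13, 18, 30, 31, 35, 40]


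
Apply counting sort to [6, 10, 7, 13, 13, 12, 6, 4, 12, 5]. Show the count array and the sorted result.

Count array: [0, 0, 0, 0, 1, 1, 2, 1, 0, 0, 1, 0, 2, 2]
(count[i] = number of elements equal to i)
Cumulative count: [0, 0, 0, 0, 1, 2, 4, 5, 5, 5, 6, 6, 8, 10]
Sorted: [4, 5, 6, 6, 7, 10, 12, 12, 13, 13]


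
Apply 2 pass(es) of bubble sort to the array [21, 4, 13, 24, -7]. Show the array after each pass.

After pass 1: [4, 13, 21, -7, 24] (3 swaps)
After pass 2: [4, 13, -7, 21, 24] (1 swaps)
Total swaps: 4


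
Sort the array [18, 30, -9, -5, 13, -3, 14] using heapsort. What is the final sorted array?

Build heap: [30, 18, 14, -5, 13, -3, -9]
Extract 30: [18, 13, 14, -5, -9, -3, 30]
Extract 18: [14, 13, -3, -5, -9, 18, 30]
Extract 14: [13, -5, -3, -9, 14, 18, 30]
Extract 13: [-3, -5, -9, 13, 14, 18, 30]
Extract -3: [-5, -9, -3, 13, 14, 18, 30]
Extract -5: [-9, -5, -3, 13, 14, 18, 30]


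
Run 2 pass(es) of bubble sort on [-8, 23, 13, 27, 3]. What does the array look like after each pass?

After pass 1: [-8, 13, 23, 3, 27] (2 swaps)
After pass 2: [-8, 13, 3, 23, 27] (1 swaps)
Total swaps: 3


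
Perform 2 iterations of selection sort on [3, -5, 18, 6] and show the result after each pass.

Pass 1: Select minimum -5 at index 1, swap -> [-5, 3, 18, 6]
Pass 2: Select minimum 3 at index 1, swap -> [-5, 3, 18, 6]


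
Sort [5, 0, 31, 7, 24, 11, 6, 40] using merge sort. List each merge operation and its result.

Divide and conquer:
  Merge [5] + [0] -> [0, 5]
  Merge [31] + [7] -> [7, 31]
  Merge [0, 5] + [7, 31] -> [0, 5, 7, 31]
  Merge [24] + [11] -> [11, 24]
  Merge [6] + [40] -> [6, 40]
  Merge [11, 24] + [6, 40] -> [6, 11, 24, 40]
  Merge [0, 5, 7, 31] + [6, 11, 24, 40] -> [0, 5, 6, 7, 11, 24, 31, 40]


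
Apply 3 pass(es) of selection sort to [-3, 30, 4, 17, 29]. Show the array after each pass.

Pass 1: Select minimum -3 at index 0, swap -> [-3, 30, 4, 17, 29]
Pass 2: Select minimum 4 at index 2, swap -> [-3, 4, 30, 17, 29]
Pass 3: Select minimum 17 at index 3, swap -> [-3, 4, 17, 30, 29]
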